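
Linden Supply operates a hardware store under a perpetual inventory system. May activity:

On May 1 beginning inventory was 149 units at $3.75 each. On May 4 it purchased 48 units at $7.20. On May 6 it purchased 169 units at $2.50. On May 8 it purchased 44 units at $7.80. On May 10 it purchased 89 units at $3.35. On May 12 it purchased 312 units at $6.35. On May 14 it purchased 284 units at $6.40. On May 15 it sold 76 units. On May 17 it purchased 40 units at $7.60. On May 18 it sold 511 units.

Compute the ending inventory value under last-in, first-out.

May 15, 76 sold [LIFO — newest first]: 76 @ $6.40 = $486.40
May 18, 511 sold [LIFO — newest first]: 40 @ $7.60 + 208 @ $6.40 + 263 @ $6.35 = $3,305.25
Total COGS = $486.40 + $3,305.25 = $3,791.65
Ending inventory: 149 @ $3.75 + 48 @ $7.20 + 169 @ $2.50 + 44 @ $7.80 + 89 @ $3.35 + 49 @ $6.35 = $2,279.35

Ending inventory = $2,279.35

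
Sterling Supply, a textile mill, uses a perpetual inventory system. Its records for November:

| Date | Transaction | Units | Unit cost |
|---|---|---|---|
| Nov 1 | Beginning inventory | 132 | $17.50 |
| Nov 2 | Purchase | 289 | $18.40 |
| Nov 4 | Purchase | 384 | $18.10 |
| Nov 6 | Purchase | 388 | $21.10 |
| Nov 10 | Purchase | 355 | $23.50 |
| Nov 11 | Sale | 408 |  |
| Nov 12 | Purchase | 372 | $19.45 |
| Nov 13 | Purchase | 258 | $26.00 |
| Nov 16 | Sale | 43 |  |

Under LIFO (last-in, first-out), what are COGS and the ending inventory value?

Nov 11, 408 sold [LIFO — newest first]: 355 @ $23.50 + 53 @ $21.10 = $9,460.80
Nov 16, 43 sold [LIFO — newest first]: 43 @ $26.00 = $1,118.00
Total COGS = $9,460.80 + $1,118.00 = $10,578.80
Ending inventory: 132 @ $17.50 + 289 @ $18.40 + 384 @ $18.10 + 335 @ $21.10 + 372 @ $19.45 + 215 @ $26.00 = $34,471.90

COGS = $10,578.80; ending inventory = $34,471.90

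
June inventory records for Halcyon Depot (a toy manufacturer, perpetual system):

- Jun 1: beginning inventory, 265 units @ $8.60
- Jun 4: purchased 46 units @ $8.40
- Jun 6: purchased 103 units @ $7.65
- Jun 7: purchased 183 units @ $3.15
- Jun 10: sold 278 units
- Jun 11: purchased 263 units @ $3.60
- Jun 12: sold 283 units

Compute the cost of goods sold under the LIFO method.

Jun 10, 278 sold [LIFO — newest first]: 183 @ $3.15 + 95 @ $7.65 = $1,303.20
Jun 12, 283 sold [LIFO — newest first]: 263 @ $3.60 + 8 @ $7.65 + 12 @ $8.40 = $1,108.80
Total COGS = $1,303.20 + $1,108.80 = $2,412.00
Ending inventory: 265 @ $8.60 + 34 @ $8.40 = $2,564.60
Check: goods available $4,976.60 = COGS $2,412.00 + ending $2,564.60

COGS = $2,412.00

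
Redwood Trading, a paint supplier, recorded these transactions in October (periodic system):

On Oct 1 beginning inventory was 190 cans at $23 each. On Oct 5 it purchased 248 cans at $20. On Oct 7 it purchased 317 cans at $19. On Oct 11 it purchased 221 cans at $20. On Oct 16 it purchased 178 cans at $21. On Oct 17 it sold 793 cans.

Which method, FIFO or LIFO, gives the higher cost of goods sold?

FIFO COGS: 190 @ $23 + 248 @ $20 + 317 @ $19 + 38 @ $20 = $16,113
LIFO COGS: 178 @ $21 + 221 @ $20 + 317 @ $19 + 77 @ $20 = $15,721

FIFO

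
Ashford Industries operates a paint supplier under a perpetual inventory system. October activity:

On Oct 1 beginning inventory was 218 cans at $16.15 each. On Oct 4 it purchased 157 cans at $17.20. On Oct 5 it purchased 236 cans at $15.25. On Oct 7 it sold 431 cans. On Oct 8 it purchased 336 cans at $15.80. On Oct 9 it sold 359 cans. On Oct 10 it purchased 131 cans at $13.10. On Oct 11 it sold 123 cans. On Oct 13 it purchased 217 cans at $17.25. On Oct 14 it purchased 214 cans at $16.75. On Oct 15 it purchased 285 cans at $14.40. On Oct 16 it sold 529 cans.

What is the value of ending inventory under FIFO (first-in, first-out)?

Oct 7, 431 sold [FIFO — oldest first]: 218 @ $16.15 + 157 @ $17.20 + 56 @ $15.25 = $7,075.10
Oct 9, 359 sold [FIFO — oldest first]: 180 @ $15.25 + 179 @ $15.80 = $5,573.20
Oct 11, 123 sold [FIFO — oldest first]: 123 @ $15.80 = $1,943.40
Oct 16, 529 sold [FIFO — oldest first]: 34 @ $15.80 + 131 @ $13.10 + 217 @ $17.25 + 147 @ $16.75 = $8,458.80
Total COGS = $7,075.10 + $5,573.20 + $1,943.40 + $8,458.80 = $23,050.50
Ending inventory: 67 @ $16.75 + 285 @ $14.40 = $5,226.25

Ending inventory = $5,226.25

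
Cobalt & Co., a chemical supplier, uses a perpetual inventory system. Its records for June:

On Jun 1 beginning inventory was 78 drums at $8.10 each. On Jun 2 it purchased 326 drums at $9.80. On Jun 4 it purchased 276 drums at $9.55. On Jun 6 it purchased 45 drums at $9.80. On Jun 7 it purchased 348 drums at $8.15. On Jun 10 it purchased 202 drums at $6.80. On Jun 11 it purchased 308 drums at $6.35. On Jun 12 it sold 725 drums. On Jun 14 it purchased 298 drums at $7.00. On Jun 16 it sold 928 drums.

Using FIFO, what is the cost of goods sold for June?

Jun 12, 725 sold [FIFO — oldest first]: 78 @ $8.10 + 326 @ $9.80 + 276 @ $9.55 + 45 @ $9.80 = $6,903.40
Jun 16, 928 sold [FIFO — oldest first]: 348 @ $8.15 + 202 @ $6.80 + 308 @ $6.35 + 70 @ $7.00 = $6,655.60
Total COGS = $6,903.40 + $6,655.60 = $13,559.00
Ending inventory: 228 @ $7.00 = $1,596.00

COGS = $13,559.00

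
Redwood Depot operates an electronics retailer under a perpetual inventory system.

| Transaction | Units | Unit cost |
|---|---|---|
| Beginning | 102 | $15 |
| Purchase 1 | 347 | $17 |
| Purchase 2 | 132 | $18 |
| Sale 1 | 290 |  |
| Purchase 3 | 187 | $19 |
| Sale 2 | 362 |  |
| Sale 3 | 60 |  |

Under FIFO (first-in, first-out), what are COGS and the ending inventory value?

Sale 1 (290) [FIFO — oldest first]: 102 @ $15 + 188 @ $17 = $4,726
Sale 2 (362) [FIFO — oldest first]: 159 @ $17 + 132 @ $18 + 71 @ $19 = $6,428
Sale 3 (60) [FIFO — oldest first]: 60 @ $19 = $1,140
Total COGS = $4,726 + $6,428 + $1,140 = $12,294
Ending inventory: 56 @ $19 = $1,064

COGS = $12,294; ending inventory = $1,064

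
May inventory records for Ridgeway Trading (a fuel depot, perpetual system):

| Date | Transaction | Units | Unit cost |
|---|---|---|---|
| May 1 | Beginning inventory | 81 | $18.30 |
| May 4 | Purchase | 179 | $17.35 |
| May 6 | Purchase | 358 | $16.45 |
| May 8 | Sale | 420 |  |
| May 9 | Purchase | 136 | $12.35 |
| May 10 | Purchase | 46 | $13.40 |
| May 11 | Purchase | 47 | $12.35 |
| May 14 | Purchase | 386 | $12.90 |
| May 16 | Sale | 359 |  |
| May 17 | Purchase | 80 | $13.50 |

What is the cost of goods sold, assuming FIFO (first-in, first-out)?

COGS = $12,491.65

May 8, 420 sold [FIFO — oldest first]: 81 @ $18.30 + 179 @ $17.35 + 160 @ $16.45 = $7,219.95
May 16, 359 sold [FIFO — oldest first]: 198 @ $16.45 + 136 @ $12.35 + 25 @ $13.40 = $5,271.70
Total COGS = $7,219.95 + $5,271.70 = $12,491.65
Ending inventory: 21 @ $13.40 + 47 @ $12.35 + 386 @ $12.90 + 80 @ $13.50 = $6,921.25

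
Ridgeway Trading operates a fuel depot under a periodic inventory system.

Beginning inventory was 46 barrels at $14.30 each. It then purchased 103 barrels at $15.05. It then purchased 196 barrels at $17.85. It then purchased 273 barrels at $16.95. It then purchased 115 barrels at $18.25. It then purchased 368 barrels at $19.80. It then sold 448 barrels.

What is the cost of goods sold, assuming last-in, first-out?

Sale 1 (448) [LIFO — newest first]: 368 @ $19.80 + 80 @ $18.25 = $8,746.40
Ending inventory: 46 @ $14.30 + 103 @ $15.05 + 196 @ $17.85 + 273 @ $16.95 + 35 @ $18.25 = $10,972.65
Check: goods available $19,719.05 = COGS $8,746.40 + ending $10,972.65

COGS = $8,746.40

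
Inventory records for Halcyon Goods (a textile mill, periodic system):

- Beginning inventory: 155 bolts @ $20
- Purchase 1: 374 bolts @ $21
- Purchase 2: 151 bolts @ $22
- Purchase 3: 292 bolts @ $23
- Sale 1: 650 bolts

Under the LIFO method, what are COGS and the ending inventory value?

COGS = $14,385; ending inventory = $6,607

Sale 1 (650) [LIFO — newest first]: 292 @ $23 + 151 @ $22 + 207 @ $21 = $14,385
Ending inventory: 155 @ $20 + 167 @ $21 = $6,607
Check: goods available $20,992 = COGS $14,385 + ending $6,607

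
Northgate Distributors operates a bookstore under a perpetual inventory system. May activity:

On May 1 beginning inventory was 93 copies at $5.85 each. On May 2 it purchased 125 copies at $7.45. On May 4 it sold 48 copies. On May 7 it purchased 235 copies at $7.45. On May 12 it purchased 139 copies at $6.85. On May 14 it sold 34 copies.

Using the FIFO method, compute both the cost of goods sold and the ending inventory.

COGS = $479.70; ending inventory = $3,698.50

May 4, 48 sold [FIFO — oldest first]: 48 @ $5.85 = $280.80
May 14, 34 sold [FIFO — oldest first]: 34 @ $5.85 = $198.90
Total COGS = $280.80 + $198.90 = $479.70
Ending inventory: 11 @ $5.85 + 125 @ $7.45 + 235 @ $7.45 + 139 @ $6.85 = $3,698.50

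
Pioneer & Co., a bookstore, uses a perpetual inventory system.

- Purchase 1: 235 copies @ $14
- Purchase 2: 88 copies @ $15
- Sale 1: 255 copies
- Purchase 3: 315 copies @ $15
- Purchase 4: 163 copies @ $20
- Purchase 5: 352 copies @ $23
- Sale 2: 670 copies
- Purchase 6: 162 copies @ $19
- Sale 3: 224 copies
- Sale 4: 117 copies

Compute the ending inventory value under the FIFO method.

Ending inventory = $931

Sale 1 (255) [FIFO — oldest first]: 235 @ $14 + 20 @ $15 = $3,590
Sale 2 (670) [FIFO — oldest first]: 68 @ $15 + 315 @ $15 + 163 @ $20 + 124 @ $23 = $11,857
Sale 3 (224) [FIFO — oldest first]: 224 @ $23 = $5,152
Sale 4 (117) [FIFO — oldest first]: 4 @ $23 + 113 @ $19 = $2,239
Total COGS = $3,590 + $11,857 + $5,152 + $2,239 = $22,838
Ending inventory: 49 @ $19 = $931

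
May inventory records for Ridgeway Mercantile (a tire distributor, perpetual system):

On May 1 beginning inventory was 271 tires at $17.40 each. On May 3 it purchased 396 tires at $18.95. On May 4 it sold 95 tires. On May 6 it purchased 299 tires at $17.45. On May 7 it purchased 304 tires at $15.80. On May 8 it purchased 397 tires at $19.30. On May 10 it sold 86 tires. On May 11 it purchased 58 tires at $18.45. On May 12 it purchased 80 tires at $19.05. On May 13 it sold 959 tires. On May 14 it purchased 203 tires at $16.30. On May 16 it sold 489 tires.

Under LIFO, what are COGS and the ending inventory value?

May 4, 95 sold [LIFO — newest first]: 95 @ $18.95 = $1,800.25
May 10, 86 sold [LIFO — newest first]: 86 @ $19.30 = $1,659.80
May 13, 959 sold [LIFO — newest first]: 80 @ $19.05 + 58 @ $18.45 + 311 @ $19.30 + 304 @ $15.80 + 206 @ $17.45 = $16,994.30
May 16, 489 sold [LIFO — newest first]: 203 @ $16.30 + 93 @ $17.45 + 193 @ $18.95 = $8,589.10
Total COGS = $1,800.25 + $1,659.80 + $16,994.30 + $8,589.10 = $29,043.45
Ending inventory: 271 @ $17.40 + 108 @ $18.95 = $6,762.00

COGS = $29,043.45; ending inventory = $6,762.00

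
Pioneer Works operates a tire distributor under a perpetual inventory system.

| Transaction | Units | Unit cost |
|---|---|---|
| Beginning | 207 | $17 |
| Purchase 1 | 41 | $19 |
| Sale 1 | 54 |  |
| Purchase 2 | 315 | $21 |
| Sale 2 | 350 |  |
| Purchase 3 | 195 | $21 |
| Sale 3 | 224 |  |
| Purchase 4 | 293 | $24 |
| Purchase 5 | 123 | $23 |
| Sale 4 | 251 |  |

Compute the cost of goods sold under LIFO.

COGS = $18,699

Sale 1 (54) [LIFO — newest first]: 41 @ $19 + 13 @ $17 = $1,000
Sale 2 (350) [LIFO — newest first]: 315 @ $21 + 35 @ $17 = $7,210
Sale 3 (224) [LIFO — newest first]: 195 @ $21 + 29 @ $17 = $4,588
Sale 4 (251) [LIFO — newest first]: 123 @ $23 + 128 @ $24 = $5,901
Total COGS = $1,000 + $7,210 + $4,588 + $5,901 = $18,699
Ending inventory: 130 @ $17 + 165 @ $24 = $6,170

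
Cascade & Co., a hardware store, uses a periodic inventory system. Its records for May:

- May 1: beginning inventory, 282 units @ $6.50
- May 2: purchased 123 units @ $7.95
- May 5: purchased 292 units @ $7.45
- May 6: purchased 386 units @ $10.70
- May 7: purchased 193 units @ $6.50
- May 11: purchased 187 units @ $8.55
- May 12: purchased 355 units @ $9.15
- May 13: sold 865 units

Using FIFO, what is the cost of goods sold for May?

COGS = $6,783.85

May 13, 865 sold [FIFO — oldest first]: 282 @ $6.50 + 123 @ $7.95 + 292 @ $7.45 + 168 @ $10.70 = $6,783.85
Ending inventory: 218 @ $10.70 + 193 @ $6.50 + 187 @ $8.55 + 355 @ $9.15 = $8,434.20
Check: goods available $15,218.05 = COGS $6,783.85 + ending $8,434.20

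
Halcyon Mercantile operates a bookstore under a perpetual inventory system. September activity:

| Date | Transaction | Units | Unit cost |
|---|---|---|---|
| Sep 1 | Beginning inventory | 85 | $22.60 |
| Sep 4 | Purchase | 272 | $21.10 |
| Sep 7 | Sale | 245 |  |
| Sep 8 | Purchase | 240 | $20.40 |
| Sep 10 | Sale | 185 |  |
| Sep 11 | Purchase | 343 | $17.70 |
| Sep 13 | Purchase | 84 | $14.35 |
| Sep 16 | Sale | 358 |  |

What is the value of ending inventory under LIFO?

Sep 7, 245 sold [LIFO — newest first]: 245 @ $21.10 = $5,169.50
Sep 10, 185 sold [LIFO — newest first]: 185 @ $20.40 = $3,774.00
Sep 16, 358 sold [LIFO — newest first]: 84 @ $14.35 + 274 @ $17.70 = $6,055.20
Total COGS = $5,169.50 + $3,774.00 + $6,055.20 = $14,998.70
Ending inventory: 85 @ $22.60 + 27 @ $21.10 + 55 @ $20.40 + 69 @ $17.70 = $4,834.00

Ending inventory = $4,834.00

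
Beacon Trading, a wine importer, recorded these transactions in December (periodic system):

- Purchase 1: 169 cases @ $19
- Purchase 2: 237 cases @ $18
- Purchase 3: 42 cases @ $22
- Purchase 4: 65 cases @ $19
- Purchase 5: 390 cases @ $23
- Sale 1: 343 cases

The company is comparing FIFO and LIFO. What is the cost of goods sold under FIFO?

FIFO COGS: 169 @ $19 + 174 @ $18 = $6,343
LIFO COGS: 343 @ $23 = $7,889

COGS = $6,343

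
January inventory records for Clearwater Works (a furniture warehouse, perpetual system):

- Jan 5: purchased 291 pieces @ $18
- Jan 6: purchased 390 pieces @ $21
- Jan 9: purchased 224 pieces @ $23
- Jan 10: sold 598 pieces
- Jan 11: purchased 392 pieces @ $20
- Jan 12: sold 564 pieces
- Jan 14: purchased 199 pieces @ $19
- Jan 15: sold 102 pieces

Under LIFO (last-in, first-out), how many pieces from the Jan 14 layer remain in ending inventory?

97

Jan 10, 598 sold [LIFO — newest first]: 224 @ $23 + 374 @ $21 = $13,006
Jan 12, 564 sold [LIFO — newest first]: 392 @ $20 + 16 @ $21 + 156 @ $18 = $10,984
Jan 15, 102 sold [LIFO — newest first]: 102 @ $19 = $1,938
Total COGS = $13,006 + $10,984 + $1,938 = $25,928
Ending inventory: 135 @ $18 + 97 @ $19 = $4,273
Check: goods available $30,201 = COGS $25,928 + ending $4,273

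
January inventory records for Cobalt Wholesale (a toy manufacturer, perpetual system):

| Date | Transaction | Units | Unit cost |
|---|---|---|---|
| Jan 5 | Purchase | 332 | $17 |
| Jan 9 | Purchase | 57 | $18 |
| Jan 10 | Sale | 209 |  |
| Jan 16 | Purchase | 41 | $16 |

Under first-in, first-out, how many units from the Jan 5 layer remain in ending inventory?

123

Jan 10, 209 sold [FIFO — oldest first]: 209 @ $17 = $3,553
Ending inventory: 123 @ $17 + 57 @ $18 + 41 @ $16 = $3,773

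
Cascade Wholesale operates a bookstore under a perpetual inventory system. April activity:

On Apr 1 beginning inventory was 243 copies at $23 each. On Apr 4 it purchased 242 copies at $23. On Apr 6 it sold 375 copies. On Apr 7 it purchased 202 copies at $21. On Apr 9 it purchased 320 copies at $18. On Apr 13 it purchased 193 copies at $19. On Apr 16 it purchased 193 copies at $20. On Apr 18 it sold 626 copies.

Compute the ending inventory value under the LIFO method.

Ending inventory = $8,212

Apr 6, 375 sold [LIFO — newest first]: 242 @ $23 + 133 @ $23 = $8,625
Apr 18, 626 sold [LIFO — newest first]: 193 @ $20 + 193 @ $19 + 240 @ $18 = $11,847
Total COGS = $8,625 + $11,847 = $20,472
Ending inventory: 110 @ $23 + 202 @ $21 + 80 @ $18 = $8,212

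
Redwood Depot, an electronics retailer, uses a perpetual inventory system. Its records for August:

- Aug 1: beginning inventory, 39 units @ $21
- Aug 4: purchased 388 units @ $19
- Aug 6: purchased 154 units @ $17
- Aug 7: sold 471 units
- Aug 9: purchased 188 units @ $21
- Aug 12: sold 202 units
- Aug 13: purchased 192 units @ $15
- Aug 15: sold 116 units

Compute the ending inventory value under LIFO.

Aug 7, 471 sold [LIFO — newest first]: 154 @ $17 + 317 @ $19 = $8,641
Aug 12, 202 sold [LIFO — newest first]: 188 @ $21 + 14 @ $19 = $4,214
Aug 15, 116 sold [LIFO — newest first]: 116 @ $15 = $1,740
Total COGS = $8,641 + $4,214 + $1,740 = $14,595
Ending inventory: 39 @ $21 + 57 @ $19 + 76 @ $15 = $3,042

Ending inventory = $3,042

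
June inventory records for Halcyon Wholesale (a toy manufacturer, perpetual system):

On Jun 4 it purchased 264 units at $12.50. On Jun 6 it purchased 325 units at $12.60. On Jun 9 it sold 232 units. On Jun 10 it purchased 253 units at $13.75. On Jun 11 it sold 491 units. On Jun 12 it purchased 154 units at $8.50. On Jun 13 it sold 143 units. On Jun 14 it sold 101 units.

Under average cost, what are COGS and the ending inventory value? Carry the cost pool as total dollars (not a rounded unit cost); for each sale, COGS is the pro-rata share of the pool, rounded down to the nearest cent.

After Jun 4: 264 on hand, pool $3,300.00 (≈ $12.5000 each)
After Jun 6: 589 on hand, pool $7,395.00 (≈ $12.5552 each)
Jun 9, sell 232: 232/589 × $7,395.00 → $2,912.80
After Jun 10: 610 on hand, pool $7,960.95 (≈ $13.0507 each)
Jun 11, sell 491: 491/610 × $7,960.95 → $6,407.91
After Jun 12: 273 on hand, pool $2,862.04 (≈ $10.4837 each)
Jun 13, sell 143: 143/273 × $2,862.04 → $1,499.16
Jun 14, sell 101: 101/130 × $1,362.88 → $1,058.85
Total COGS = $2,912.80 + $6,407.91 + $1,499.16 + $1,058.85 = $11,878.72
Ending inventory (cost pool remaining) = $304.03

COGS = $11,878.72; ending inventory = $304.03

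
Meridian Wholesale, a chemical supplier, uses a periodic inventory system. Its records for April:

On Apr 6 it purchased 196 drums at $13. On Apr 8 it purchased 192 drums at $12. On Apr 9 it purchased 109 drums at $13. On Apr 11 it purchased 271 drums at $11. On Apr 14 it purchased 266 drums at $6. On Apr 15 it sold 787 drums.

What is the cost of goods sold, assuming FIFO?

COGS = $9,364

Apr 15, 787 sold [FIFO — oldest first]: 196 @ $13 + 192 @ $12 + 109 @ $13 + 271 @ $11 + 19 @ $6 = $9,364
Ending inventory: 247 @ $6 = $1,482
Check: goods available $10,846 = COGS $9,364 + ending $1,482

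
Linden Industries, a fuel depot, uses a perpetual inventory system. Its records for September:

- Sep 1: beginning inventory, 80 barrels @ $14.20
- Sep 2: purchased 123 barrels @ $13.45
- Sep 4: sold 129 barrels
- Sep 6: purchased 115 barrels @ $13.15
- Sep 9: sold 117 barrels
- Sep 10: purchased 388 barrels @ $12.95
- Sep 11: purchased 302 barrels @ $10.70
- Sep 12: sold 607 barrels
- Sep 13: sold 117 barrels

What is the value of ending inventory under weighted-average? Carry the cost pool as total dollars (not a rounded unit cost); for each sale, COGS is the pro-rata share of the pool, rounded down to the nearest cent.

After Sep 1: 80 on hand, pool $1,136.00 (≈ $14.2000 each)
After Sep 2: 203 on hand, pool $2,790.35 (≈ $13.7456 each)
Sep 4, sell 129: 129/203 × $2,790.35 → $1,773.17
After Sep 6: 189 on hand, pool $2,529.43 (≈ $13.3832 each)
Sep 9, sell 117: 117/189 × $2,529.43 → $1,565.83
After Sep 10: 460 on hand, pool $5,988.20 (≈ $13.0178 each)
After Sep 11: 762 on hand, pool $9,219.60 (≈ $12.0992 each)
Sep 12, sell 607: 607/762 × $9,219.60 → $7,344.22
Sep 13, sell 117: 117/155 × $1,875.38 → $1,415.60
Total COGS = $1,773.17 + $1,565.83 + $7,344.22 + $1,415.60 = $12,098.82
Ending inventory (cost pool remaining) = $459.78
Check: goods available $12,558.60 = COGS $12,098.82 + ending $459.78

Ending inventory = $459.78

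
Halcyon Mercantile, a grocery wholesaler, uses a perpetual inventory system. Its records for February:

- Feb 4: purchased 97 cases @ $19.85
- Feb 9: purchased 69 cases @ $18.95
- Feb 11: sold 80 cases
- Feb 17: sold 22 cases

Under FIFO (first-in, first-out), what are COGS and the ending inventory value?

Feb 11, 80 sold [FIFO — oldest first]: 80 @ $19.85 = $1,588.00
Feb 17, 22 sold [FIFO — oldest first]: 17 @ $19.85 + 5 @ $18.95 = $432.20
Total COGS = $1,588.00 + $432.20 = $2,020.20
Ending inventory: 64 @ $18.95 = $1,212.80
Check: goods available $3,233.00 = COGS $2,020.20 + ending $1,212.80

COGS = $2,020.20; ending inventory = $1,212.80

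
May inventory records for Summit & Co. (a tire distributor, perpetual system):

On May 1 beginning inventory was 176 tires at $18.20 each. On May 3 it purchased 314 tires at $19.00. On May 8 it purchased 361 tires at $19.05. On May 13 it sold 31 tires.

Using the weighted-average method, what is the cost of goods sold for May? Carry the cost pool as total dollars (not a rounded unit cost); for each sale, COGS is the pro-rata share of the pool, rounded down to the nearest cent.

COGS = $584.52

After May 1: 176 on hand, pool $3,203.20 (≈ $18.2000 each)
After May 3: 490 on hand, pool $9,169.20 (≈ $18.7127 each)
After May 8: 851 on hand, pool $16,046.25 (≈ $18.8558 each)
May 13, sell 31: 31/851 × $16,046.25 → $584.52
Ending inventory (cost pool remaining) = $15,461.73
Check: goods available $16,046.25 = COGS $584.52 + ending $15,461.73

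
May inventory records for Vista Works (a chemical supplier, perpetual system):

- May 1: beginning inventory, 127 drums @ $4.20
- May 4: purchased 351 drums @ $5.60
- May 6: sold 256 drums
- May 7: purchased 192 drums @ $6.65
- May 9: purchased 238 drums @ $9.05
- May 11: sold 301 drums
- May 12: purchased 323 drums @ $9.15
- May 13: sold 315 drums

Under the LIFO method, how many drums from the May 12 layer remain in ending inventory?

May 6, 256 sold [LIFO — newest first]: 256 @ $5.60 = $1,433.60
May 11, 301 sold [LIFO — newest first]: 238 @ $9.05 + 63 @ $6.65 = $2,572.85
May 13, 315 sold [LIFO — newest first]: 315 @ $9.15 = $2,882.25
Total COGS = $1,433.60 + $2,572.85 + $2,882.25 = $6,888.70
Ending inventory: 127 @ $4.20 + 95 @ $5.60 + 129 @ $6.65 + 8 @ $9.15 = $1,996.45

8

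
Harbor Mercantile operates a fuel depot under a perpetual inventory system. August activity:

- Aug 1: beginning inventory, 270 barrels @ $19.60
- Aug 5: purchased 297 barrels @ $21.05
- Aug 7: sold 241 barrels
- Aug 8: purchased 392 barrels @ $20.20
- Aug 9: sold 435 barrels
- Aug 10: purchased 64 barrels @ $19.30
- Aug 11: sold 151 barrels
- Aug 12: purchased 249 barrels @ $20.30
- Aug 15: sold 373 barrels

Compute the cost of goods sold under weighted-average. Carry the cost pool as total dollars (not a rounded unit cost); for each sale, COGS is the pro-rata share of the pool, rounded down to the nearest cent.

COGS = $24,297.11

After Aug 1: 270 on hand, pool $5,292.00 (≈ $19.6000 each)
After Aug 5: 567 on hand, pool $11,543.85 (≈ $20.3595 each)
Aug 7, sell 241: 241/567 × $11,543.85 → $4,906.64
After Aug 8: 718 on hand, pool $14,555.61 (≈ $20.2724 each)
Aug 9, sell 435: 435/718 × $14,555.61 → $8,818.51
After Aug 10: 347 on hand, pool $6,972.30 (≈ $20.0931 each)
Aug 11, sell 151: 151/347 × $6,972.30 → $3,034.05
After Aug 12: 445 on hand, pool $8,992.95 (≈ $20.2089 each)
Aug 15, sell 373: 373/445 × $8,992.95 → $7,537.91
Total COGS = $4,906.64 + $8,818.51 + $3,034.05 + $7,537.91 = $24,297.11
Ending inventory (cost pool remaining) = $1,455.04
Check: goods available $25,752.15 = COGS $24,297.11 + ending $1,455.04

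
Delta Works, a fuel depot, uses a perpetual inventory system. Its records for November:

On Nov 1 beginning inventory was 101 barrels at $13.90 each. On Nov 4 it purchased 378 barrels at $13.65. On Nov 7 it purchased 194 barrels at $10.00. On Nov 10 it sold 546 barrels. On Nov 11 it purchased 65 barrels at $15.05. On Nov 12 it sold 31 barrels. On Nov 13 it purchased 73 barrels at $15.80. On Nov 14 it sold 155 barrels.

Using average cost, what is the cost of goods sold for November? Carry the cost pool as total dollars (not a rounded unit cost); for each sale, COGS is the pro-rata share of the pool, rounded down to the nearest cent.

After Nov 1: 101 on hand, pool $1,403.90 (≈ $13.9000 each)
After Nov 4: 479 on hand, pool $6,563.60 (≈ $13.7027 each)
After Nov 7: 673 on hand, pool $8,503.60 (≈ $12.6354 each)
Nov 10, sell 546: 546/673 × $8,503.60 → $6,898.90
After Nov 11: 192 on hand, pool $2,582.95 (≈ $13.4529 each)
Nov 12, sell 31: 31/192 × $2,582.95 → $417.03
After Nov 13: 234 on hand, pool $3,319.32 (≈ $14.1851 each)
Nov 14, sell 155: 155/234 × $3,319.32 → $2,198.69
Total COGS = $6,898.90 + $417.03 + $2,198.69 = $9,514.62
Ending inventory (cost pool remaining) = $1,120.63
Check: goods available $10,635.25 = COGS $9,514.62 + ending $1,120.63

COGS = $9,514.62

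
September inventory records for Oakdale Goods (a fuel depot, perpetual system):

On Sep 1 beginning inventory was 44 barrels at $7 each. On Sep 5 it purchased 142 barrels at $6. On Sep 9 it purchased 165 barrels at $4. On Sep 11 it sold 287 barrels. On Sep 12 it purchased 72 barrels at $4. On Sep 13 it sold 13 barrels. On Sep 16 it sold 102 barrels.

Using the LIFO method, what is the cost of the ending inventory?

Sep 11, 287 sold [LIFO — newest first]: 165 @ $4 + 122 @ $6 = $1,392
Sep 13, 13 sold [LIFO — newest first]: 13 @ $4 = $52
Sep 16, 102 sold [LIFO — newest first]: 59 @ $4 + 20 @ $6 + 23 @ $7 = $517
Total COGS = $1,392 + $52 + $517 = $1,961
Ending inventory: 21 @ $7 = $147

Ending inventory = $147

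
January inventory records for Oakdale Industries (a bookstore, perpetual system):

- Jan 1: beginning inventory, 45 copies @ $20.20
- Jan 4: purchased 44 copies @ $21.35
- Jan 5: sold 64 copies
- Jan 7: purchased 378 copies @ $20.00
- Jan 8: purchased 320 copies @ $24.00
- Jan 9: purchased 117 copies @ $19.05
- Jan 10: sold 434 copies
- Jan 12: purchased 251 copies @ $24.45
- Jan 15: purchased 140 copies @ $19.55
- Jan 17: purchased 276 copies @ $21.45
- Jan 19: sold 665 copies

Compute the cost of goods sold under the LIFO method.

Jan 5, 64 sold [LIFO — newest first]: 44 @ $21.35 + 20 @ $20.20 = $1,343.40
Jan 10, 434 sold [LIFO — newest first]: 117 @ $19.05 + 317 @ $24.00 = $9,836.85
Jan 19, 665 sold [LIFO — newest first]: 276 @ $21.45 + 140 @ $19.55 + 249 @ $24.45 = $14,745.25
Total COGS = $1,343.40 + $9,836.85 + $14,745.25 = $25,925.50
Ending inventory: 25 @ $20.20 + 378 @ $20.00 + 3 @ $24.00 + 2 @ $24.45 = $8,185.90

COGS = $25,925.50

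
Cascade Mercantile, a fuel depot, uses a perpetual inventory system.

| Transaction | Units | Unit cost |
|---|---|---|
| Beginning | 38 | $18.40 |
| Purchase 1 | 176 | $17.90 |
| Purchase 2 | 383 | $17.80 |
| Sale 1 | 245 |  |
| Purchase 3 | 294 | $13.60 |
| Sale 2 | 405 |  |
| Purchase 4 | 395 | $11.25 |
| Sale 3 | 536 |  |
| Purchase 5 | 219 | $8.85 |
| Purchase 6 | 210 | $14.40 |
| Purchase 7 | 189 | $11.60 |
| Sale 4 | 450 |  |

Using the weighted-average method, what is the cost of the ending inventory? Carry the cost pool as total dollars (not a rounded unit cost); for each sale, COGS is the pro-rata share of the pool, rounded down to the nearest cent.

After Beginning: 38 on hand, pool $699.20 (≈ $18.4000 each)
After Purchase 1: 214 on hand, pool $3,849.60 (≈ $17.9888 each)
After Purchase 2: 597 on hand, pool $10,667.00 (≈ $17.8677 each)
Sale 1, sell 245: 245/597 × $10,667.00 → $4,377.57
After Purchase 3: 646 on hand, pool $10,287.83 (≈ $15.9254 each)
Sale 2, sell 405: 405/646 × $10,287.83 → $6,449.80
After Purchase 4: 636 on hand, pool $8,281.78 (≈ $13.0217 each)
Sale 3, sell 536: 536/636 × $8,281.78 → $6,979.61
After Purchase 5: 319 on hand, pool $3,240.32 (≈ $10.1577 each)
After Purchase 6: 529 on hand, pool $6,264.32 (≈ $11.8418 each)
After Purchase 7: 718 on hand, pool $8,456.72 (≈ $11.7782 each)
Sale 4, sell 450: 450/718 × $8,456.72 → $5,300.17
Total COGS = $4,377.57 + $6,449.80 + $6,979.61 + $5,300.17 = $23,107.15
Ending inventory (cost pool remaining) = $3,156.55
Check: goods available $26,263.70 = COGS $23,107.15 + ending $3,156.55

Ending inventory = $3,156.55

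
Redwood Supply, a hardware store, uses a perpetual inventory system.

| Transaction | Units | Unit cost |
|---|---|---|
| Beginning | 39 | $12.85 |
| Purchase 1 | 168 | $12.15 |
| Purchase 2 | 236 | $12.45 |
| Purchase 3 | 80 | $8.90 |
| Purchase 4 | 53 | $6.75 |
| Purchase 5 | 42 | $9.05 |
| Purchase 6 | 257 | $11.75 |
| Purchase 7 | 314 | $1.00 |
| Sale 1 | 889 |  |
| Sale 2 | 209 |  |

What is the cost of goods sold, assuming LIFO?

Sale 1 (889) [LIFO — newest first]: 314 @ $1.00 + 257 @ $11.75 + 42 @ $9.05 + 53 @ $6.75 + 80 @ $8.90 + 143 @ $12.45 = $6,563.95
Sale 2 (209) [LIFO — newest first]: 93 @ $12.45 + 116 @ $12.15 = $2,567.25
Total COGS = $6,563.95 + $2,567.25 = $9,131.20
Ending inventory: 39 @ $12.85 + 52 @ $12.15 = $1,132.95

COGS = $9,131.20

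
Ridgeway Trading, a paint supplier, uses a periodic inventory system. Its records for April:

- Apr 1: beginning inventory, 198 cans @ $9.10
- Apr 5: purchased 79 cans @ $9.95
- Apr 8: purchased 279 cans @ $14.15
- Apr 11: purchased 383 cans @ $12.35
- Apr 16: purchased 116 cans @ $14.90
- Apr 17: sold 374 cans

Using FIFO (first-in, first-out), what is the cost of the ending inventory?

Apr 17, 374 sold [FIFO — oldest first]: 198 @ $9.10 + 79 @ $9.95 + 97 @ $14.15 = $3,960.40
Ending inventory: 182 @ $14.15 + 383 @ $12.35 + 116 @ $14.90 = $9,033.75
Check: goods available $12,994.15 = COGS $3,960.40 + ending $9,033.75

Ending inventory = $9,033.75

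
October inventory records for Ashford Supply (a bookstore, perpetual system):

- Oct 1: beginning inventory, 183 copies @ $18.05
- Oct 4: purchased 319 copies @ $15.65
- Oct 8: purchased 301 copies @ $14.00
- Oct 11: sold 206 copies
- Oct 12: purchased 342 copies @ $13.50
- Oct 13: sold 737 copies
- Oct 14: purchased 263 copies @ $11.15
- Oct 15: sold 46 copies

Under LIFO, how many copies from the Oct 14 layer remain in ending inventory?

217

Oct 11, 206 sold [LIFO — newest first]: 206 @ $14.00 = $2,884.00
Oct 13, 737 sold [LIFO — newest first]: 342 @ $13.50 + 95 @ $14.00 + 300 @ $15.65 = $10,642.00
Oct 15, 46 sold [LIFO — newest first]: 46 @ $11.15 = $512.90
Total COGS = $2,884.00 + $10,642.00 + $512.90 = $14,038.90
Ending inventory: 183 @ $18.05 + 19 @ $15.65 + 217 @ $11.15 = $6,020.05
Check: goods available $20,058.95 = COGS $14,038.90 + ending $6,020.05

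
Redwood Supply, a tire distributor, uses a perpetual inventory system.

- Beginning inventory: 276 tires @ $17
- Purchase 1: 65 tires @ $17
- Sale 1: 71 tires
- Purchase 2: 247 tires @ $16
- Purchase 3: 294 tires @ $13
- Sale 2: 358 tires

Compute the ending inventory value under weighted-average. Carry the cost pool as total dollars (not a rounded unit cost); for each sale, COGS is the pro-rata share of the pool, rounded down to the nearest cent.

After Beginning: 276 on hand, pool $4,692.00 (≈ $17.0000 each)
After Purchase 1: 341 on hand, pool $5,797.00 (≈ $17.0000 each)
Sale 1, sell 71: 71/341 × $5,797.00 → $1,207.00
After Purchase 2: 517 on hand, pool $8,542.00 (≈ $16.5222 each)
After Purchase 3: 811 on hand, pool $12,364.00 (≈ $15.2454 each)
Sale 2, sell 358: 358/811 × $12,364.00 → $5,457.84
Total COGS = $1,207.00 + $5,457.84 = $6,664.84
Ending inventory (cost pool remaining) = $6,906.16
Check: goods available $13,571.00 = COGS $6,664.84 + ending $6,906.16

Ending inventory = $6,906.16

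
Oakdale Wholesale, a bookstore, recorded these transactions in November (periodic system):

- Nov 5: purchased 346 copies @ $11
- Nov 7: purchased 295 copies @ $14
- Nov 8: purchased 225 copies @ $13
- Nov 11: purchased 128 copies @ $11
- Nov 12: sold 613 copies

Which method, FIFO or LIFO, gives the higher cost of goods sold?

FIFO COGS: 346 @ $11 + 267 @ $14 = $7,544
LIFO COGS: 128 @ $11 + 225 @ $13 + 260 @ $14 = $7,973

LIFO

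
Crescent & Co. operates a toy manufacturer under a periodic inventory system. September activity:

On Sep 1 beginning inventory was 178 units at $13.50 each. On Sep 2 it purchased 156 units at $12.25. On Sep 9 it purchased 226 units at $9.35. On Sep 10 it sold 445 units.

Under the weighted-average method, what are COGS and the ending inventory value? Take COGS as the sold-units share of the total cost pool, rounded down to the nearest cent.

Sep 10, sell 445: 445/560 × $6,427.10 → $5,107.24
Ending inventory (cost pool remaining) = $1,319.86

COGS = $5,107.24; ending inventory = $1,319.86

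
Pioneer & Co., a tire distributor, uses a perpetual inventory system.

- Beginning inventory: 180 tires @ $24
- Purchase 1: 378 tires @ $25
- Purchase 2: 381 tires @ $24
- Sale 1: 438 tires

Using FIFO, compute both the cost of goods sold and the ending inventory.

COGS = $10,770; ending inventory = $12,144

Sale 1 (438) [FIFO — oldest first]: 180 @ $24 + 258 @ $25 = $10,770
Ending inventory: 120 @ $25 + 381 @ $24 = $12,144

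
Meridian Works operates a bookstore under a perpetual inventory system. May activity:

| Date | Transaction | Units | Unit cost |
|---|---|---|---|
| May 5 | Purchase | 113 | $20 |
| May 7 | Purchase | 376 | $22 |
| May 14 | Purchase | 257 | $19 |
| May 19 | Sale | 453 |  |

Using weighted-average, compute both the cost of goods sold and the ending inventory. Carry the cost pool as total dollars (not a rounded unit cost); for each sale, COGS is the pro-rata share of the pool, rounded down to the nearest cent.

After May 5: 113 on hand, pool $2,260.00 (≈ $20.0000 each)
After May 7: 489 on hand, pool $10,532.00 (≈ $21.5378 each)
After May 14: 746 on hand, pool $15,415.00 (≈ $20.6635 each)
May 19, sell 453: 453/746 × $15,415.00 → $9,360.58
Ending inventory (cost pool remaining) = $6,054.42

COGS = $9,360.58; ending inventory = $6,054.42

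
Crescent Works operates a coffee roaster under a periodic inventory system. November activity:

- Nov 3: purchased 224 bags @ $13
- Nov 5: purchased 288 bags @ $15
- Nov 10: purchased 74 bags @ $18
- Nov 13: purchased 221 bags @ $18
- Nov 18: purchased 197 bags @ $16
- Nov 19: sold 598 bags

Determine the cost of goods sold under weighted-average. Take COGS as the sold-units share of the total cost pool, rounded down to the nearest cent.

COGS = $9,347.62

Nov 19, sell 598: 598/1004 × $15,694.00 → $9,347.62
Ending inventory (cost pool remaining) = $6,346.38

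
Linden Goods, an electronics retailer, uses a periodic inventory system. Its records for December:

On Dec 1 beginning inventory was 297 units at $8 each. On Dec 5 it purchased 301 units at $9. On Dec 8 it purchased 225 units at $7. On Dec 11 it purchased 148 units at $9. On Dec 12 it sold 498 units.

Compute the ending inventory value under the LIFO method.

Dec 12, 498 sold [LIFO — newest first]: 148 @ $9 + 225 @ $7 + 125 @ $9 = $4,032
Ending inventory: 297 @ $8 + 176 @ $9 = $3,960
Check: goods available $7,992 = COGS $4,032 + ending $3,960

Ending inventory = $3,960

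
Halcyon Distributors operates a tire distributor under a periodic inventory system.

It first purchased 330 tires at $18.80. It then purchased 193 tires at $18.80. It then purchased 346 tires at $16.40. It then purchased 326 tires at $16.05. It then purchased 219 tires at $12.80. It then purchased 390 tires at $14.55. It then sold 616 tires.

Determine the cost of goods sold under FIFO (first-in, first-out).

Sale 1 (616) [FIFO — oldest first]: 330 @ $18.80 + 193 @ $18.80 + 93 @ $16.40 = $11,357.60
Ending inventory: 253 @ $16.40 + 326 @ $16.05 + 219 @ $12.80 + 390 @ $14.55 = $17,859.20

COGS = $11,357.60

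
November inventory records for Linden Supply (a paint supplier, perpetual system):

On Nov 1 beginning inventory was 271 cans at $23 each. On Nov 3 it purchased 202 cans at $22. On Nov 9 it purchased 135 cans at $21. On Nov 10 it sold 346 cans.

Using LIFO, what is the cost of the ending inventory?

Ending inventory = $6,026

Nov 10, 346 sold [LIFO — newest first]: 135 @ $21 + 202 @ $22 + 9 @ $23 = $7,486
Ending inventory: 262 @ $23 = $6,026
Check: goods available $13,512 = COGS $7,486 + ending $6,026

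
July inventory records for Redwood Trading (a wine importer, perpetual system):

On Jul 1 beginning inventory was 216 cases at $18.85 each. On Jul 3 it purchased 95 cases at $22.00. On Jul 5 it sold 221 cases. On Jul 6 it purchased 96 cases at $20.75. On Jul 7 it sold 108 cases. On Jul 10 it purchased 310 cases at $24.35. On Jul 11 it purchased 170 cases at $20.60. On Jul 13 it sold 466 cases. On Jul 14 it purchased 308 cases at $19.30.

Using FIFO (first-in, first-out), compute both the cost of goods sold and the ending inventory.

Jul 5, 221 sold [FIFO — oldest first]: 216 @ $18.85 + 5 @ $22.00 = $4,181.60
Jul 7, 108 sold [FIFO — oldest first]: 90 @ $22.00 + 18 @ $20.75 = $2,353.50
Jul 13, 466 sold [FIFO — oldest first]: 78 @ $20.75 + 310 @ $24.35 + 78 @ $20.60 = $10,773.80
Total COGS = $4,181.60 + $2,353.50 + $10,773.80 = $17,308.90
Ending inventory: 92 @ $20.60 + 308 @ $19.30 = $7,839.60
Check: goods available $25,148.50 = COGS $17,308.90 + ending $7,839.60

COGS = $17,308.90; ending inventory = $7,839.60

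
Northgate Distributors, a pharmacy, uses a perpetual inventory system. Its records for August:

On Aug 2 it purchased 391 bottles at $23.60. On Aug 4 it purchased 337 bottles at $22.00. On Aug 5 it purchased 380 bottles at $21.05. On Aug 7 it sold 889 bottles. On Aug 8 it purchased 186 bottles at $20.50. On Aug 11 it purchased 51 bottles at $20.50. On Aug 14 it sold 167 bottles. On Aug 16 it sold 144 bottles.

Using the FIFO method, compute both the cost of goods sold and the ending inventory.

COGS = $26,526.60; ending inventory = $2,972.50

Aug 7, 889 sold [FIFO — oldest first]: 391 @ $23.60 + 337 @ $22.00 + 161 @ $21.05 = $20,030.65
Aug 14, 167 sold [FIFO — oldest first]: 167 @ $21.05 = $3,515.35
Aug 16, 144 sold [FIFO — oldest first]: 52 @ $21.05 + 92 @ $20.50 = $2,980.60
Total COGS = $20,030.65 + $3,515.35 + $2,980.60 = $26,526.60
Ending inventory: 94 @ $20.50 + 51 @ $20.50 = $2,972.50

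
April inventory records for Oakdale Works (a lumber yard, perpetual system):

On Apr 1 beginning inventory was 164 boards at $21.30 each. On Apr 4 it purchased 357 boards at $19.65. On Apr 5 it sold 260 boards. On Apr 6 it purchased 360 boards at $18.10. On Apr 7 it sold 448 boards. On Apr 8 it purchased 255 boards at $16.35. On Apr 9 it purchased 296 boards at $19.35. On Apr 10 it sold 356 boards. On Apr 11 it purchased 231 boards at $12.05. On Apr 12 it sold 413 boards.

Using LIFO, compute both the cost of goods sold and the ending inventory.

Apr 5, 260 sold [LIFO — newest first]: 260 @ $19.65 = $5,109.00
Apr 7, 448 sold [LIFO — newest first]: 360 @ $18.10 + 88 @ $19.65 = $8,245.20
Apr 10, 356 sold [LIFO — newest first]: 296 @ $19.35 + 60 @ $16.35 = $6,708.60
Apr 12, 413 sold [LIFO — newest first]: 231 @ $12.05 + 182 @ $16.35 = $5,759.25
Total COGS = $5,109.00 + $8,245.20 + $6,708.60 + $5,759.25 = $25,822.05
Ending inventory: 164 @ $21.30 + 9 @ $19.65 + 13 @ $16.35 = $3,882.60

COGS = $25,822.05; ending inventory = $3,882.60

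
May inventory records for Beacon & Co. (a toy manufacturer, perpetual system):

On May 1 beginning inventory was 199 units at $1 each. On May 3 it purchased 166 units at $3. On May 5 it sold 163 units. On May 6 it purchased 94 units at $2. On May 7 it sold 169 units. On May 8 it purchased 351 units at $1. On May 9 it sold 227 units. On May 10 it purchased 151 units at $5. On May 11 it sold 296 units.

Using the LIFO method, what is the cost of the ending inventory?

May 5, 163 sold [LIFO — newest first]: 163 @ $3 = $489
May 7, 169 sold [LIFO — newest first]: 94 @ $2 + 3 @ $3 + 72 @ $1 = $269
May 9, 227 sold [LIFO — newest first]: 227 @ $1 = $227
May 11, 296 sold [LIFO — newest first]: 151 @ $5 + 124 @ $1 + 21 @ $1 = $900
Total COGS = $489 + $269 + $227 + $900 = $1,885
Ending inventory: 106 @ $1 = $106

Ending inventory = $106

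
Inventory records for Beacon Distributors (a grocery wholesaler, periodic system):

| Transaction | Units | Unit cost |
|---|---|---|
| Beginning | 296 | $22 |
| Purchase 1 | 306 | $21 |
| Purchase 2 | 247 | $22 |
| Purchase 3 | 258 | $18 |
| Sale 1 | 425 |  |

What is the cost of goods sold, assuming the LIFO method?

COGS = $8,318

Sale 1 (425) [LIFO — newest first]: 258 @ $18 + 167 @ $22 = $8,318
Ending inventory: 296 @ $22 + 306 @ $21 + 80 @ $22 = $14,698
Check: goods available $23,016 = COGS $8,318 + ending $14,698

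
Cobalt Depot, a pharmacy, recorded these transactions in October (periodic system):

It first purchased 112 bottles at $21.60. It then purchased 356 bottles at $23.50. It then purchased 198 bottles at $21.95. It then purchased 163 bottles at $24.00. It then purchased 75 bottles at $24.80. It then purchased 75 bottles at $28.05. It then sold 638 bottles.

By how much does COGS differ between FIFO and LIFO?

FIFO COGS: 112 @ $21.60 + 356 @ $23.50 + 170 @ $21.95 = $14,516.70
LIFO COGS: 75 @ $28.05 + 75 @ $24.80 + 163 @ $24.00 + 198 @ $21.95 + 127 @ $23.50 = $15,206.35
Difference = |$14,516.70 − $15,206.35| = $689.65

$689.65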